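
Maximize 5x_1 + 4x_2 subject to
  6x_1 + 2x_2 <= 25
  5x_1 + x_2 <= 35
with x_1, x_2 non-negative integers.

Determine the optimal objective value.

The continuous relaxation peaks at (0, 12.5) with value 50.00; rounding to a feasible lattice point costs some objective.
(x_1,x_2)=(0,12): 6·0+2·12=24≤25, 5·0+1·12=12≤35, objective 48.
(x_1,x_2)=(0,11): 6·0+2·11=22≤25, 5·0+1·11=11≤35, objective 44.
The best lattice point is (0,12), giving 48.

48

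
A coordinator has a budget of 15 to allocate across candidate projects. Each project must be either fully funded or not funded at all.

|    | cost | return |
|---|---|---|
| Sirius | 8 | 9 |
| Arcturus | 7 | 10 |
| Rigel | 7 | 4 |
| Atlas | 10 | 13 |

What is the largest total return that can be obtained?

Sirius + Arcturus: cost 8 + 7 = 15 ≤ 15, return 9 + 10 = 19.
Arcturus + Rigel: cost 7 + 7 = 14 ≤ 15, return 10 + 4 = 14.
Atlas: cost 10 ≤ 15, return 13.
Best is Sirius and Arcturus with total return 19.

19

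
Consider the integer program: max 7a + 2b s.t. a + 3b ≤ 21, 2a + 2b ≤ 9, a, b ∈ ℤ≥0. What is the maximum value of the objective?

28

(a,b)=(4,0): 1·4+3·0=4≤21, 2·4+2·0=8≤9, objective 28.
(a,b)=(3,1): 1·3+3·1=6≤21, 2·3+2·1=8≤9, objective 23.
(a,b)=(3,0): 1·3+3·0=3≤21, 2·3+2·0=6≤9, objective 21.
Maximum is 28 at (a,b)=(4,0).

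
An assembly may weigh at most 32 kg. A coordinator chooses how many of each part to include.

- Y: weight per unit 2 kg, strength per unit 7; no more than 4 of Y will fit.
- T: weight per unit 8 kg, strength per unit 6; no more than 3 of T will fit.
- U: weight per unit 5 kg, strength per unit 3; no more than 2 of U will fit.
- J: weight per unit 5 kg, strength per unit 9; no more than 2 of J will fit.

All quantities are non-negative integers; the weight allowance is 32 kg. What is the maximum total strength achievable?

55

This is a bounded integer knapsack.
Y has the best ratio (7/2); taking only Y gives at most 4×7 = 28 (stopped by the supply cap of 4).
Mixing does better — 4×Y, 1×T, 1×U, and 2×J: weight 31 ≤ 32, strength 4·7 + 1·6 + 1·3 + 2·9 = 55.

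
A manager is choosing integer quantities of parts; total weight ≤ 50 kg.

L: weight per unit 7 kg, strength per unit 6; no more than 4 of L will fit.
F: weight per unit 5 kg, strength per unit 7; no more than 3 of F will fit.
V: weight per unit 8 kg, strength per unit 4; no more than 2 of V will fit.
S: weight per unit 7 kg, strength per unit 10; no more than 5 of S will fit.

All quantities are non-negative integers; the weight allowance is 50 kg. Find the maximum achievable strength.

71

This is a bounded integer knapsack.
Take 3×F and 5×S: weight 50 ≤ 50, strength 3·7 + 5·10 = 71.
S has the best ratio (10/7) and is taken to its limit of 5; remaining capacity is filled optimally with the others.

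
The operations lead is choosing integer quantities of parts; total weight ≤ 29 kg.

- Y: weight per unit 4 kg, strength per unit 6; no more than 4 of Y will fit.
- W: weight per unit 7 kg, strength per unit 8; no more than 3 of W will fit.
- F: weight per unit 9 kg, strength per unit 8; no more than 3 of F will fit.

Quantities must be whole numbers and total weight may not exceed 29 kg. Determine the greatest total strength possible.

36

This is a bounded integer knapsack.
3×Y, 1×W, and 1×F: weight 28 ≤ 29, strength 3·6 + 1·8 + 1·8 = 34.
2×Y and 3×W: weight 29 ≤ 29, strength 2·6 + 3·8 = 36.
Best is 36.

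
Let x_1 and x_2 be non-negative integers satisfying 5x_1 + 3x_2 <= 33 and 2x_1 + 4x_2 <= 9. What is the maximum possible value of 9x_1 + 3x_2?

36

(x_1,x_2)=(4,0): 5·4+3·0=20≤33, 2·4+4·0=8≤9, objective 36.
(x_1,x_2)=(3,0): 5·3+3·0=15≤33, 2·3+4·0=6≤9, objective 27.
Maximum is 36 at (x_1,x_2)=(4,0).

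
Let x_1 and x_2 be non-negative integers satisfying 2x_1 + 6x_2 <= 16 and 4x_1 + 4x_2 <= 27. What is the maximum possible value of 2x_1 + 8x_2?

(x_1,x_2)=(2,2): 2·2+6·2=16≤16, 4·2+4·2=16≤27, objective 20.
(x_1,x_2)=(1,2): 2·1+6·2=14≤16, 4·1+4·2=12≤27, objective 18.
(x_1,x_2)=(0,2): 2·0+6·2=12≤16, 4·0+4·2=8≤27, objective 16.
The best lattice point is (2,2), giving 20.

20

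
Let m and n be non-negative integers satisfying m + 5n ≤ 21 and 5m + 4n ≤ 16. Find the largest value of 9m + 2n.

27

(m,n)=(3,0): 1·3+5·0=3≤21, 5·3+4·0=15≤16, objective 27.
(m,n)=(2,1): 1·2+5·1=7≤21, 5·2+4·1=14≤16, objective 20.
(m,n)=(2,0): 1·2+5·0=2≤21, 5·2+4·0=10≤16, objective 18.
The best lattice point is (3,0), giving 27.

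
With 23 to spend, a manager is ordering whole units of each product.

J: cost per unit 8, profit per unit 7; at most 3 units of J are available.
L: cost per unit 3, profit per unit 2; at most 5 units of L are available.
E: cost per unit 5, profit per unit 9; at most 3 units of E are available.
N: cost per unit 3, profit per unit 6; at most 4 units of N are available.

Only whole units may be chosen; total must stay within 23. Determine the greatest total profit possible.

42

Take 2×E and 4×N: cost 22 ≤ 23, profit 2·9 + 4·6 = 42.
N has the best ratio (6/3) and is taken to its limit of 4; remaining capacity is filled optimally with the others.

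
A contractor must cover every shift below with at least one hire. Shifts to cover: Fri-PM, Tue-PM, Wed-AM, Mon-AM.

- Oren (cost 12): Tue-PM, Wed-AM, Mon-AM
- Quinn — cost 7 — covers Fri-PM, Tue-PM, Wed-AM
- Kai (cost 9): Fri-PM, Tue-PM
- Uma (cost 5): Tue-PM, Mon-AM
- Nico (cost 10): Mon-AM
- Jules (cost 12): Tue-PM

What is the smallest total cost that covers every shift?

12

This is a weighted set-cover instance.
Choose Quinn and Uma: together they cover Fri-PM, Tue-PM, Wed-AM, Mon-AM — every shift.
Total cost: 7 + 5 = 12.
No cover costs less than 12.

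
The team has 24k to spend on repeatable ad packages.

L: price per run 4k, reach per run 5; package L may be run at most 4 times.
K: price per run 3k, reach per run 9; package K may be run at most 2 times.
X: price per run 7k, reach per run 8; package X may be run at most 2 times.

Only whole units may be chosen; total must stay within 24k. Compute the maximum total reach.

This is a bounded integer knapsack.
Take 1×L, 2×K, and 2×X: price 24 ≤ 24, reach 1·5 + 2·9 + 2·8 = 39.
K has the best ratio (9/3) and is taken to its limit of 2; remaining capacity is filled optimally with the others.

39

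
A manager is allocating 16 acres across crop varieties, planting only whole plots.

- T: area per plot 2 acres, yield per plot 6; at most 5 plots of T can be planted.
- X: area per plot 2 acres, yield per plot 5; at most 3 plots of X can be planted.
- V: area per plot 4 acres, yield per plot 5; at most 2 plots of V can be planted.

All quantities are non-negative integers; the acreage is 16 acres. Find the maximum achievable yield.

45

This is a bounded integer knapsack.
T has the best ratio (6/2); taking only T gives at most 5×6 = 30 (stopped by the supply cap of 5).
Mixing does better — 5×T and 3×X: area 16 ≤ 16, yield 5·6 + 3·5 = 45.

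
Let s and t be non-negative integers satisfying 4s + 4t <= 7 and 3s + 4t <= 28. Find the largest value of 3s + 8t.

8

Relaxing integrality, the LP optimum is 14.00 at (s,t) = (0, 1.75), which is not an integer point.
(s,t)=(0,1): 4·0+4·1=4≤7, 3·0+4·1=4≤28, objective 8.
(s,t)=(1,0): 4·1+4·0=4≤7, 3·1+4·0=3≤28, objective 3.
(s,t)=(0,0): 4·0+4·0=0≤7, 3·0+4·0=0≤28, objective 0.
The best lattice point is (0,1), giving 8.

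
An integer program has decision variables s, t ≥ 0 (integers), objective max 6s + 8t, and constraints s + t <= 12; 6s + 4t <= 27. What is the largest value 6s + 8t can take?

48

(s,t)=(0,6): 1·0+1·6=6≤12, 6·0+4·6=24≤27, objective 48.
(s,t)=(1,5): 1·1+1·5=6≤12, 6·1+4·5=26≤27, objective 46.
(s,t)=(0,5): 1·0+1·5=5≤12, 6·0+4·5=20≤27, objective 40.
No feasible integer point exceeds 48.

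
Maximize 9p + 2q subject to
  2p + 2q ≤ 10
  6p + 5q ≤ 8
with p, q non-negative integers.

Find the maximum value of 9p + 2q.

Relaxing integrality, the LP optimum is 12.00 at (p,q) = (1.33, 0), which is not an integer point.
(p,q)=(1,0): 2·1+2·0=2≤10, 6·1+5·0=6≤8, objective 9.
(p,q)=(0,1): 2·0+2·1=2≤10, 6·0+5·1=5≤8, objective 2.
(p,q)=(0,0): 2·0+2·0=0≤10, 6·0+5·0=0≤8, objective 0.
Maximum is 9 at (p,q)=(1,0).

9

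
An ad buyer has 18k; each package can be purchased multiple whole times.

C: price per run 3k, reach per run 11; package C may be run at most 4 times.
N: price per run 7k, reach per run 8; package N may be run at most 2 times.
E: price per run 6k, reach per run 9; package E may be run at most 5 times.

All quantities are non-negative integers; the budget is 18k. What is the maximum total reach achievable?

53

4×C: price 12 ≤ 18, reach 4·11 = 44.
4×C and 1×E: price 18 ≤ 18, reach 4·11 + 1·9 = 53.
Best is 53.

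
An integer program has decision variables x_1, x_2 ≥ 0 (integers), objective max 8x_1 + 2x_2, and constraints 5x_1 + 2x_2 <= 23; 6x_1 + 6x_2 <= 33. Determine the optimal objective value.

34

(x_1,x_2)=(4,1): 5·4+2·1=22≤23, 6·4+6·1=30≤33, objective 34.
(x_1,x_2)=(4,0): 5·4+2·0=20≤23, 6·4+6·0=24≤33, objective 32.
(x_1,x_2)=(3,2): 5·3+2·2=19≤23, 6·3+6·2=30≤33, objective 28.
The best lattice point is (4,1), giving 34.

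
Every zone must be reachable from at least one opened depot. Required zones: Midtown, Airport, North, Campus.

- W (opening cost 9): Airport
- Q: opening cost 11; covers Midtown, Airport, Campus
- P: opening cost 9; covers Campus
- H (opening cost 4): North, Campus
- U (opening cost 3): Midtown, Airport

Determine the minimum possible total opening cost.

Choose H and U: together they cover Midtown, Airport, North, Campus — every zone.
Total opening cost: 4 + 3 = 7.
No cover costs less than 7.

7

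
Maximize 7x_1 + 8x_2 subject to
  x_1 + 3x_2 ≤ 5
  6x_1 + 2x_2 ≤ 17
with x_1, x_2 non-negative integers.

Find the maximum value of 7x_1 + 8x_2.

22

Relaxing integrality, the LP optimum is 24.44 at (x_1,x_2) = (2.56, 0.812), which is not an integer point.
(x_1,x_2)=(2,1): 1·2+3·1=5≤5, 6·2+2·1=14≤17, objective 22.
(x_1,x_2)=(1,1): 1·1+3·1=4≤5, 6·1+2·1=8≤17, objective 15.
(x_1,x_2)=(2,0): 1·2+3·0=2≤5, 6·2+2·0=12≤17, objective 14.
(x_1,x_2)=(1,0): 1·1+3·0=1≤5, 6·1+2·0=6≤17, objective 7.
The best lattice point is (2,1), giving 22.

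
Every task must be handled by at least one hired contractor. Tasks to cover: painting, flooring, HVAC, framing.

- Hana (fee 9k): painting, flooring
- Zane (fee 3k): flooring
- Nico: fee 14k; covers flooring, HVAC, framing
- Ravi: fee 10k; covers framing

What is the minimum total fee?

The greedy cost-per-new-task heuristic would pick Zane, Nico, and Hana for 26, but a cheaper cover exists.
Choose Hana and Nico: together they cover painting, flooring, HVAC, framing — every task.
Total fee: 9 + 14 = 23.
No cover costs less than 23.

23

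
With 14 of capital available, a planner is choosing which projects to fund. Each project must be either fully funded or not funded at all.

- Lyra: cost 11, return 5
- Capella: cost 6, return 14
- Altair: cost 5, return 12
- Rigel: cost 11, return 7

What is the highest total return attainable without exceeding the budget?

26

This is an integer program with binary decision variables.
Allowing fractional choices, the relaxed optimum would be about 27.9, but projects are indivisible.
Capella + Altair: cost 6 + 5 = 11 ≤ 14, return 14 + 12 = 26.
Capella: cost 6 ≤ 14, return 14.
Best is Capella and Altair with total return 26.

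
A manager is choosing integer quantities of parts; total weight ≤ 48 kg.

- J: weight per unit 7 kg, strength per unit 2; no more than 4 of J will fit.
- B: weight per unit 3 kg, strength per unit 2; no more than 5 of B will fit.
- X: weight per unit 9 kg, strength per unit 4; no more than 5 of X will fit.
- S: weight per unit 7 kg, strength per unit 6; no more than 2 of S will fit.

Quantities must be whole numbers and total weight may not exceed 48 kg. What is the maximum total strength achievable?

30

2×B, 3×X, and 2×S: weight 47 ≤ 48, strength 2·2 + 3·4 + 2·6 = 28.
5×B, 2×X, and 2×S: weight 47 ≤ 48, strength 5·2 + 2·4 + 2·6 = 30.
Best is 30.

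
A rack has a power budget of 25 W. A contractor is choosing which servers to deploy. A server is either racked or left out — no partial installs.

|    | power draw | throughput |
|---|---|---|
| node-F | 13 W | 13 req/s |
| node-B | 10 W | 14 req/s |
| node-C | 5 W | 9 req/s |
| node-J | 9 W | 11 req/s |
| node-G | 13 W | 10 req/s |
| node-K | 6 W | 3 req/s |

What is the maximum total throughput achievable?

34

Take node-B, node-C, and node-J: power draw 10 + 5 + 9 = 24 ≤ 25, throughput 14 + 9 + 11 = 34.
No other feasible combination does better.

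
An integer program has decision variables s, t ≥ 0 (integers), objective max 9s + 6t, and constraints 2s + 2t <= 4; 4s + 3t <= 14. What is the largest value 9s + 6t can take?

18

(s,t)=(2,0): 2·2+2·0=4≤4, 4·2+3·0=8≤14, objective 18.
(s,t)=(1,1): 2·1+2·1=4≤4, 4·1+3·1=7≤14, objective 15.
(s,t)=(1,0): 2·1+2·0=2≤4, 4·1+3·0=4≤14, objective 9.
No feasible integer point exceeds 18.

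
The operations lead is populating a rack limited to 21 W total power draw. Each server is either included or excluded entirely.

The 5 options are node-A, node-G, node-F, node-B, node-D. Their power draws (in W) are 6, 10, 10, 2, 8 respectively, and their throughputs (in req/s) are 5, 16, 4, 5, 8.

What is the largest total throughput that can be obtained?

This is a 0-1 knapsack instance.
Allowing fractional choices, the relaxed optimum would be about 29.8, but servers are indivisible.
node-G + node-B + node-D: power draw 10 + 2 + 8 = 20 ≤ 21, throughput 16 + 5 + 8 = 29.
node-G + node-D: power draw 10 + 8 = 18 ≤ 21, throughput 16 + 8 = 24.
node-A + node-G + node-B: power draw 6 + 10 + 2 = 18 ≤ 21, throughput 5 + 16 + 5 = 26.
Best is node-G, node-B, and node-D with total throughput 29.

29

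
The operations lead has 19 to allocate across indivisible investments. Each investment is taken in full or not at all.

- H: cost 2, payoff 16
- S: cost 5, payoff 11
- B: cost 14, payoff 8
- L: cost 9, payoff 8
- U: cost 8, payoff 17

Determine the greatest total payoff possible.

44

Allowing fractional choices, the relaxed optimum would be about 47.6, but investments are indivisible.
H + L + U: cost 2 + 9 + 8 = 19 ≤ 19, payoff 16 + 8 + 17 = 41.
H + S + L: cost 2 + 5 + 9 = 16 ≤ 19, payoff 16 + 11 + 8 = 35.
H + S + U: cost 2 + 5 + 8 = 15 ≤ 19, payoff 16 + 11 + 17 = 44.
Best is H, S, and U with total payoff 44.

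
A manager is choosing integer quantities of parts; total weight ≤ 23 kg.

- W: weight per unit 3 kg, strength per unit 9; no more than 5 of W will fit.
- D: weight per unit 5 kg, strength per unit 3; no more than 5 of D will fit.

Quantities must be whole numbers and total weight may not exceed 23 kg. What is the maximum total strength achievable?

W has the best ratio (9/3); taking only W gives at most 5×9 = 45 (stopped by the supply cap of 5).
Mixing does better — 5×W and 1×D: weight 20 ≤ 23, strength 5·9 + 1·3 = 48.

48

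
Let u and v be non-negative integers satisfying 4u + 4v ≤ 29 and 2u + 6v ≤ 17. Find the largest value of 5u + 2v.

The continuous relaxation peaks at (7.25, 0) with value 36.25; rounding to a feasible lattice point costs some objective.
(u,v)=(7,0): 4·7+4·0=28≤29, 2·7+6·0=14≤17, objective 35.
(u,v)=(6,0): 4·6+4·0=24≤29, 2·6+6·0=12≤17, objective 30.
No feasible integer point exceeds 35.

35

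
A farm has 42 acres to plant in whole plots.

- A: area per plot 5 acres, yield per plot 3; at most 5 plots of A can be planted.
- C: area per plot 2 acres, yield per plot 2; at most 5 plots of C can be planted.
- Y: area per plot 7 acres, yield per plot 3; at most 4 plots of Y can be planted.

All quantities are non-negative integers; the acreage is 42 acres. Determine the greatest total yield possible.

28

C has the best ratio (2/2); taking only C gives at most 5×2 = 10 (stopped by the supply cap of 5).
Mixing does better — 5×A, 5×C, and 1×Y: area 42 ≤ 42, yield 5·3 + 5·2 + 1·3 = 28.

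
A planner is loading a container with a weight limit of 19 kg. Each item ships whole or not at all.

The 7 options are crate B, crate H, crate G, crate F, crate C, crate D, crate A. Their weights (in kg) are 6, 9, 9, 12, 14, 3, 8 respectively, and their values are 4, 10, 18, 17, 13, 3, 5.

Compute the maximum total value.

28

Take crate H and crate G: weight 9 + 9 = 18 ≤ 19, value 10 + 18 = 28.
No other feasible combination does better.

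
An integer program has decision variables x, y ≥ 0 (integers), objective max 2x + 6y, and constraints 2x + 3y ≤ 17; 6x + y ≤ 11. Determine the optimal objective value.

The continuous relaxation peaks at (0, 5.67) with value 34.00; rounding to a feasible lattice point costs some objective.
(x,y)=(1,5) is feasible, giving 32.
(x,y)=(0,5) is feasible, giving 30.
No feasible integer point exceeds 32.

32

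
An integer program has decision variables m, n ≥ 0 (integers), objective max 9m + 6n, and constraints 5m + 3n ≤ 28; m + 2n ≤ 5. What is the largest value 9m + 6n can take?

45

(m,n)=(5,0): 5·5+3·0=25≤28, 1·5+2·0=5≤5, objective 45.
(m,n)=(4,0): 5·4+3·0=20≤28, 1·4+2·0=4≤5, objective 36.
Maximum is 45 at (m,n)=(5,0).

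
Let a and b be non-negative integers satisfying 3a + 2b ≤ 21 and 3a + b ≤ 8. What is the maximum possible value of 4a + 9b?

(a,b)=(0,8): 3·0+2·8=16≤21, 3·0+1·8=8≤8, objective 72.
(a,b)=(0,7): 3·0+2·7=14≤21, 3·0+1·7=7≤8, objective 63.
No feasible integer point exceeds 72.

72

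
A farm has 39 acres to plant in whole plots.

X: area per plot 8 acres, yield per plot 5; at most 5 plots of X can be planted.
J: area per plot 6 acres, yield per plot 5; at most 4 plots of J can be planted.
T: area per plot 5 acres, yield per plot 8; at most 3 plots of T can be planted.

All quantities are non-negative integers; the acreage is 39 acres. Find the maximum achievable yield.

44

This is a bounded integer knapsack.
4×J and 3×T: area 39 ≤ 39, yield 4·5 + 3·8 = 44.
3×J and 3×T: area 33 ≤ 39, yield 3·5 + 3·8 = 39.
Best is 44.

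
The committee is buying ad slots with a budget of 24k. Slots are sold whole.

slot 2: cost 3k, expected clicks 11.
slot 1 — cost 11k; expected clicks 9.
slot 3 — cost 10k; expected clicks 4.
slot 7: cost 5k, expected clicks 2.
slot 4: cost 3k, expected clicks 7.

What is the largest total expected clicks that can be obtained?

This is a 0-1 knapsack instance.
Take slot 2, slot 1, slot 7, and slot 4: cost 3 + 11 + 5 + 3 = 22 ≤ 24, expected clicks 11 + 9 + 2 + 7 = 29.
No other feasible combination does better.

29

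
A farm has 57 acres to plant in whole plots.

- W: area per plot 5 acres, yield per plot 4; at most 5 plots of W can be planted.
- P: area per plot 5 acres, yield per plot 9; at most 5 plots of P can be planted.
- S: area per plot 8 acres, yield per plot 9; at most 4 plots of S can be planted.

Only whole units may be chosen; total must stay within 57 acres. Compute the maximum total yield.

P has the best ratio (9/5); taking only P gives at most 5×9 = 45 (stopped by the supply cap of 5).
Mixing does better — 5×P and 4×S: area 57 ≤ 57, yield 5·9 + 4·9 = 81.

81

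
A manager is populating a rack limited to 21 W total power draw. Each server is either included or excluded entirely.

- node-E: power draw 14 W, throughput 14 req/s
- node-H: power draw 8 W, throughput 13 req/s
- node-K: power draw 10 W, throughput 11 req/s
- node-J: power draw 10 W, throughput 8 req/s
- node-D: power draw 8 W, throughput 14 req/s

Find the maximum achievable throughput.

node-H + node-D: power draw 8 + 8 = 16 ≤ 21, throughput 13 + 14 = 27.
node-K + node-D: power draw 10 + 8 = 18 ≤ 21, throughput 11 + 14 = 25.
Best is node-H and node-D with total throughput 27.

27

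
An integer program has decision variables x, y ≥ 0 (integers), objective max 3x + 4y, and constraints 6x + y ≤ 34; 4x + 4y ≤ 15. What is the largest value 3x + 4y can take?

(x,y)=(0,3) is feasible, giving 12.
(x,y)=(1,2) is feasible, giving 11.
(x,y)=(0,2) is feasible, giving 8.
Maximum is 12 at (x,y)=(0,3).

12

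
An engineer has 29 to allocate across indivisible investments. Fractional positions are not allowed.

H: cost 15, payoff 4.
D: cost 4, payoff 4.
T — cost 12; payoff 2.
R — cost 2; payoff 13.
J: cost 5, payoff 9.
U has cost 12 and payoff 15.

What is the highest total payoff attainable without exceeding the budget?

Take D, R, J, and U: cost 4 + 2 + 5 + 12 = 23 ≤ 29, payoff 4 + 13 + 9 + 15 = 41.
No other feasible combination does better.

41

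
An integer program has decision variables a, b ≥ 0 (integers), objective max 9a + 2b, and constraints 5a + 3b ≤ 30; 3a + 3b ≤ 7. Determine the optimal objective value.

18

Relaxing integrality, the LP optimum is 21.00 at (a,b) = (2.33, 0), which is not an integer point.
(a,b)=(2,0): 5·2+3·0=10≤30, 3·2+3·0=6≤7, objective 18.
(a,b)=(1,1): 5·1+3·1=8≤30, 3·1+3·1=6≤7, objective 11.
Maximum is 18 at (a,b)=(2,0).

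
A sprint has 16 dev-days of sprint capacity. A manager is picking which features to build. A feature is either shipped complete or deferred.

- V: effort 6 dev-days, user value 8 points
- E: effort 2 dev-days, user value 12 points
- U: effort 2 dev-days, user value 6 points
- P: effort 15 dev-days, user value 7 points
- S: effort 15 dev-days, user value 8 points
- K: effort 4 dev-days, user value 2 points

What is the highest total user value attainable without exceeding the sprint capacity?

28

Allowing fractional choices, the relaxed optimum would be about 29.2, but features are indivisible.
V + E + U: effort 6 + 2 + 2 = 10 ≤ 16, user value 8 + 12 + 6 = 26.
V + E + U + K: effort 6 + 2 + 2 + 4 = 14 ≤ 16, user value 8 + 12 + 6 + 2 = 28.
Best is V, E, U, and K with total user value 28.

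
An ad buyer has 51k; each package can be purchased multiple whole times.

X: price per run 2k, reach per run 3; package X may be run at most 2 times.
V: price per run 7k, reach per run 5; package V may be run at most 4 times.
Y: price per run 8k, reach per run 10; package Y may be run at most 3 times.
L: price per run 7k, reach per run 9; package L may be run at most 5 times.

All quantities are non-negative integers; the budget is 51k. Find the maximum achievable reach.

X has the best ratio (3/2); taking only X gives at most 2×3 = 6 (stopped by the supply cap of 2).
Mixing does better — 2×Y and 5×L: price 51 ≤ 51, reach 2·10 + 5·9 = 65.

65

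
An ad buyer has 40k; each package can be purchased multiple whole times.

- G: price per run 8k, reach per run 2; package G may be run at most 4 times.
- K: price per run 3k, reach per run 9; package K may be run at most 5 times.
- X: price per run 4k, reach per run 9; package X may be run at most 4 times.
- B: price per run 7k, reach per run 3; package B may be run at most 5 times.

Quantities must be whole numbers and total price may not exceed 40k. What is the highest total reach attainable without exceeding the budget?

84

K has the best ratio (9/3); taking only K gives at most 5×9 = 45 (stopped by the supply cap of 5).
Mixing does better — 5×K, 4×X, and 1×B: price 38 ≤ 40, reach 5·9 + 4·9 + 1·3 = 84.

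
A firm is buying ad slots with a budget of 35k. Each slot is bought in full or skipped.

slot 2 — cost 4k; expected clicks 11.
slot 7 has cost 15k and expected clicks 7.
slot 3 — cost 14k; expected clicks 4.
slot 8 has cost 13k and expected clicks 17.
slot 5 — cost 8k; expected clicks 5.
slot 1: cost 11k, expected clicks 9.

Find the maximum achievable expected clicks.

37

This is an integer program with binary decision variables.
slot 2 + slot 8 + slot 1: cost 4 + 13 + 11 = 28 ≤ 35, expected clicks 11 + 17 + 9 = 37.
slot 2 + slot 8 + slot 5: cost 4 + 13 + 8 = 25 ≤ 35, expected clicks 11 + 17 + 5 = 33.
slot 2 + slot 7 + slot 8: cost 4 + 15 + 13 = 32 ≤ 35, expected clicks 11 + 7 + 17 = 35.
Best is slot 2, slot 8, and slot 1 with total expected clicks 37.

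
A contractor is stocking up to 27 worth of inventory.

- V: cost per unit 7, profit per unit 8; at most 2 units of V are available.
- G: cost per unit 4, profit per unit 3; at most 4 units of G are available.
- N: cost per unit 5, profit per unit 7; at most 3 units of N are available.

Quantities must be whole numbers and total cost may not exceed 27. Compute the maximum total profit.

32

N has the best ratio (7/5); taking only N gives at most 3×7 = 21 (stopped by the supply cap of 3).
Mixing does better — 1×V, 1×G, and 3×N: cost 26 ≤ 27, profit 1·8 + 1·3 + 3·7 = 32.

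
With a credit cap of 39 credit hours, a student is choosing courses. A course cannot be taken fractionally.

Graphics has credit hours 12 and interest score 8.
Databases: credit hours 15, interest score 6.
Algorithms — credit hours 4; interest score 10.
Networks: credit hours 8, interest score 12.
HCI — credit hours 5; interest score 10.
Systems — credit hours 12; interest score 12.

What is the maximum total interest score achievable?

Treat it as a binary knapsack problem.
Graphics + Networks + HCI + Systems: credit hours 12 + 8 + 5 + 12 = 37 ≤ 39, interest score 8 + 12 + 10 + 12 = 42.
Graphics + Algorithms + Networks + Systems: credit hours 12 + 4 + 8 + 12 = 36 ≤ 39, interest score 8 + 10 + 12 + 12 = 42.
Algorithms + Networks + HCI + Systems: credit hours 4 + 8 + 5 + 12 = 29 ≤ 39, interest score 10 + 12 + 10 + 12 = 44.
Best is Algorithms, Networks, HCI, and Systems with total interest score 44.

44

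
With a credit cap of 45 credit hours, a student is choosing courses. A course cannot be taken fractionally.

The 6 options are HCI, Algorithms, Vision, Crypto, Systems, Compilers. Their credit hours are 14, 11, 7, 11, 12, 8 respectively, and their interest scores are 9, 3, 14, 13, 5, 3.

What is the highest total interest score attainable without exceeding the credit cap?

Allowing fractional choices, the relaxed optimum would be about 41.4, but courses are indivisible.
HCI + Vision + Crypto + Compilers: credit hours 14 + 7 + 11 + 8 = 40 ≤ 45, interest score 9 + 14 + 13 + 3 = 39.
HCI + Vision + Crypto + Systems: credit hours 14 + 7 + 11 + 12 = 44 ≤ 45, interest score 9 + 14 + 13 + 5 = 41.
HCI + Algorithms + Vision + Crypto: credit hours 14 + 11 + 7 + 11 = 43 ≤ 45, interest score 9 + 3 + 14 + 13 = 39.
Best is HCI, Vision, Crypto, and Systems with total interest score 41.

41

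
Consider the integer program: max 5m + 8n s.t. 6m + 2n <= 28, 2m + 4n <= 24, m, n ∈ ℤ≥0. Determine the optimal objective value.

50

The continuous relaxation peaks at (3.2, 4.4) with value 51.20; rounding to a feasible lattice point costs some objective.
(m,n)=(2,5): 6·2+2·5=22≤28, 2·2+4·5=24≤24, objective 50.
(m,n)=(3,4): 6·3+2·4=26≤28, 2·3+4·4=22≤24, objective 47.
(m,n)=(1,5): 6·1+2·5=16≤28, 2·1+4·5=22≤24, objective 45.
(m,n)=(2,4): 6·2+2·4=20≤28, 2·2+4·4=20≤24, objective 42.
The best lattice point is (2,5), giving 50.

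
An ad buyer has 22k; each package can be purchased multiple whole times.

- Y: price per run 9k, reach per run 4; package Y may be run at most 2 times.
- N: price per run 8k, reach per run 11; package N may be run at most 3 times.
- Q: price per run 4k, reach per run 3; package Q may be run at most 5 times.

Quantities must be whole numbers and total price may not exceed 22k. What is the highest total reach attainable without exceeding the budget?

25

2×N: price 16 ≤ 22, reach 2·11 = 22.
2×N and 1×Q: price 20 ≤ 22, reach 2·11 + 1·3 = 25.
Best is 25.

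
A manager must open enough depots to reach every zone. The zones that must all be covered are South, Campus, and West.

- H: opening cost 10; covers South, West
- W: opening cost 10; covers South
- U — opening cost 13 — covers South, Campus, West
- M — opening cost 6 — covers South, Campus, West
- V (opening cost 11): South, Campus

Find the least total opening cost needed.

6

This is an integer covering problem.
M alone covers South, Campus, West — every zone.
Total opening cost: 6.
No cover costs less than 6.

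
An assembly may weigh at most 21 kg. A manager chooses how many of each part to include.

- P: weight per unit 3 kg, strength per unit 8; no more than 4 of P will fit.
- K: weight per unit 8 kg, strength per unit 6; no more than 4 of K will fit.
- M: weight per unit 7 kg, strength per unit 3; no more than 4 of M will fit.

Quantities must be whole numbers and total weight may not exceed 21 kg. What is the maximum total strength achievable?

4×P and 1×M: weight 19 ≤ 21, strength 4·8 + 1·3 = 35.
4×P and 1×K: weight 20 ≤ 21, strength 4·8 + 1·6 = 38.
Best is 38.

38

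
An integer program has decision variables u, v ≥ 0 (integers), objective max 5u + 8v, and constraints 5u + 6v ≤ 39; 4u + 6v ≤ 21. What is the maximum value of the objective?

26

(u,v)=(2,2) is feasible, giving 26.
(u,v)=(0,3) is feasible, giving 24.
(u,v)=(3,1) is feasible, giving 23.
The best lattice point is (2,2), giving 26.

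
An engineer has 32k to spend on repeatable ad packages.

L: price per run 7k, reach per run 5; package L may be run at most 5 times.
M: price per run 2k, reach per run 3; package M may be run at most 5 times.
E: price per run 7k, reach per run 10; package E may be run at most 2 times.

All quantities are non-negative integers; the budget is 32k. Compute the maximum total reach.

40

M has the best ratio (3/2); taking only M gives at most 5×3 = 15 (stopped by the supply cap of 5).
Mixing does better — 1×L, 5×M, and 2×E: price 31 ≤ 32, reach 1·5 + 5·3 + 2·10 = 40.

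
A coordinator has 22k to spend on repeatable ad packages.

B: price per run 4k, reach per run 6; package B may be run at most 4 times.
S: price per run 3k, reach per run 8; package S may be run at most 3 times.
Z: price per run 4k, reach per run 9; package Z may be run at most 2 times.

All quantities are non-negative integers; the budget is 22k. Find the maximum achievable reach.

48

This is a bounded integer knapsack.
2×B, 2×S, and 2×Z: price 22 ≤ 22, reach 2·6 + 2·8 + 2·9 = 46.
1×B, 3×S, and 2×Z: price 21 ≤ 22, reach 1·6 + 3·8 + 2·9 = 48.
Best is 48.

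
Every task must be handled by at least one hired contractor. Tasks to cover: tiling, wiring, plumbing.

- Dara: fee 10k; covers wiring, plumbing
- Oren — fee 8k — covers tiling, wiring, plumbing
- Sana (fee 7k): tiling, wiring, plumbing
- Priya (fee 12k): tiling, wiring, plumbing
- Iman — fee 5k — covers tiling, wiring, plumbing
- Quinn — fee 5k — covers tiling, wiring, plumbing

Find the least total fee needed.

5

Iman alone covers tiling, wiring, plumbing — every task.
Total fee: 5.
No cover costs less than 5.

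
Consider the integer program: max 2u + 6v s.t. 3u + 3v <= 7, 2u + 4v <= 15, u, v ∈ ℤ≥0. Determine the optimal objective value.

12

Relaxing integrality, the LP optimum is 14.00 at (u,v) = (0, 2.33), which is not an integer point.
(u,v)=(0,2): 3·0+3·2=6≤7, 2·0+4·2=8≤15, objective 12.
(u,v)=(1,1): 3·1+3·1=6≤7, 2·1+4·1=6≤15, objective 8.
(u,v)=(0,1): 3·0+3·1=3≤7, 2·0+4·1=4≤15, objective 6.
No feasible integer point exceeds 12.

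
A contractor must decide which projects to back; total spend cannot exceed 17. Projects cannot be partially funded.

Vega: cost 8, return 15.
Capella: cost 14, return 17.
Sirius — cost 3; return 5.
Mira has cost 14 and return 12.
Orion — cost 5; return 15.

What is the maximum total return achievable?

Treat it as a binary knapsack problem.
Capella + Sirius: cost 14 + 3 = 17 ≤ 17, return 17 + 5 = 22.
Vega + Sirius + Orion: cost 8 + 3 + 5 = 16 ≤ 17, return 15 + 5 + 15 = 35.
Vega + Orion: cost 8 + 5 = 13 ≤ 17, return 15 + 15 = 30.
Best is Vega, Sirius, and Orion with total return 35.

35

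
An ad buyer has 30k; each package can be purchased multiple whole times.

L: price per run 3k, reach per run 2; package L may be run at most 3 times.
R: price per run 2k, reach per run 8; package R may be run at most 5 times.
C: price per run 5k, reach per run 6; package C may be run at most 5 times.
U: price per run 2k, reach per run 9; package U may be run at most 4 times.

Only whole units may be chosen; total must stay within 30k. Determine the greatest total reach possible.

5×R, 2×C, and 4×U: price 28 ≤ 30, reach 5·8 + 2·6 + 4·9 = 88.
2×L, 5×R, 1×C, and 4×U: price 29 ≤ 30, reach 2·2 + 5·8 + 1·6 + 4·9 = 86.
Best is 88.

88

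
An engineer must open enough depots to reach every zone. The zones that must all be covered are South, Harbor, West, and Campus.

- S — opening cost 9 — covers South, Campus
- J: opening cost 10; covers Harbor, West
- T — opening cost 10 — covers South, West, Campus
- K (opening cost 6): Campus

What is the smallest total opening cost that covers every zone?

Choose S and J: together they cover South, Harbor, West, Campus — every zone.
Total opening cost: 9 + 10 = 19.

19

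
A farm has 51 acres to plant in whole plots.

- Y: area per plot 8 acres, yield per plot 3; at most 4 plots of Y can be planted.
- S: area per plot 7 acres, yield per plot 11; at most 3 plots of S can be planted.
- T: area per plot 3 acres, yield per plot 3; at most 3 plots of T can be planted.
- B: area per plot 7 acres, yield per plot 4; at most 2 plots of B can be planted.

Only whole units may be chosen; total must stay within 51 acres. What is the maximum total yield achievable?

50

1×Y, 3×S, 2×T, and 2×B: area 49 ≤ 51, yield 1·3 + 3·11 + 2·3 + 2·4 = 50.
3×S, 3×T, and 2×B: area 44 ≤ 51, yield 3·11 + 3·3 + 2·4 = 50.
Best is 50.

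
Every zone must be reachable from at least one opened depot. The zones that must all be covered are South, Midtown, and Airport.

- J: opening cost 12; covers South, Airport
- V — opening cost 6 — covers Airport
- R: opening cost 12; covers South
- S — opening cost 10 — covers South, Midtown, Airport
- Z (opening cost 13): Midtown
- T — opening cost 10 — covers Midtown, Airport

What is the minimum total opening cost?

10

S alone covers South, Midtown, Airport — every zone.
Total opening cost: 10.
No cover costs less than 10.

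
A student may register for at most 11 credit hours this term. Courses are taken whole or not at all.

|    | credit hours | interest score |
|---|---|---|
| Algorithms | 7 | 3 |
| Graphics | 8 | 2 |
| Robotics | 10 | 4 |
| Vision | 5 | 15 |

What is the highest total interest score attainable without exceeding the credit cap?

Allowing fractional choices, the relaxed optimum would be about 17.6, but courses are indivisible.
Robotics: credit hours 10 ≤ 11, interest score 4.
Algorithms: credit hours 7 ≤ 11, interest score 3.
Vision: credit hours 5 ≤ 11, interest score 15.
Best is Vision with total interest score 15.

15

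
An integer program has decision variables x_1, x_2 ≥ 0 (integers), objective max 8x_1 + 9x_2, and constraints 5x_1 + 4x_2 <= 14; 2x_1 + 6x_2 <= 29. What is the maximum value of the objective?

(x_1,x_2)=(0,3): 5·0+4·3=12≤14, 2·0+6·3=18≤29, objective 27.
(x_1,x_2)=(1,2): 5·1+4·2=13≤14, 2·1+6·2=14≤29, objective 26.
(x_1,x_2)=(0,2): 5·0+4·2=8≤14, 2·0+6·2=12≤29, objective 18.
The best lattice point is (0,3), giving 27.

27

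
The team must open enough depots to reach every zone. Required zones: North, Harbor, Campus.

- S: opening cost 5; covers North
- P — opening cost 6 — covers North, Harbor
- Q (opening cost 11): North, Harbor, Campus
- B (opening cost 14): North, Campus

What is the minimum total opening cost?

This is a weighted set-cover instance.
The greedy cost-per-new-zone heuristic would pick P and Q for 17, but a cheaper cover exists.
Q alone covers North, Harbor, Campus — every zone.
Total opening cost: 11.
No cover costs less than 11.

11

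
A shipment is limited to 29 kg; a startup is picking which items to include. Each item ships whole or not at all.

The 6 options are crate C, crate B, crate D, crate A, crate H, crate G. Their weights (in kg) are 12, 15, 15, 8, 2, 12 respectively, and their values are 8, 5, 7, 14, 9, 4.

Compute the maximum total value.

Take crate C, crate A, and crate H: weight 12 + 8 + 2 = 22 ≤ 29, value 8 + 14 + 9 = 31.
No other feasible combination does better.

31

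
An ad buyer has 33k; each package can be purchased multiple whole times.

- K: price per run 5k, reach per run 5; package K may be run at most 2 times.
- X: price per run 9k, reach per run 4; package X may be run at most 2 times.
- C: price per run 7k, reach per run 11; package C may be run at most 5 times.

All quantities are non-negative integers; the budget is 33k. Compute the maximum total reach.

4×C: price 28 ≤ 33, reach 4·11 = 44.
1×K and 4×C: price 33 ≤ 33, reach 1·5 + 4·11 = 49.
Best is 49.

49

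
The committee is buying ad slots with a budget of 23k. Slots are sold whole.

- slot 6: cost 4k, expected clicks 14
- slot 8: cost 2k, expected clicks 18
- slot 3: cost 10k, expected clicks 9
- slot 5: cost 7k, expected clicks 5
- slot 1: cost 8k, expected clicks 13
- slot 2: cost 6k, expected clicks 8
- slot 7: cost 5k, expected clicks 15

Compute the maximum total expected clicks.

Allowing fractional choices, the relaxed optimum would be about 65.3, but ad slots are indivisible.
slot 6 + slot 8 + slot 3 + slot 7: cost 4 + 2 + 10 + 5 = 21 ≤ 23, expected clicks 14 + 18 + 9 + 15 = 56.
slot 6 + slot 8 + slot 2 + slot 7: cost 4 + 2 + 6 + 5 = 17 ≤ 23, expected clicks 14 + 18 + 8 + 15 = 55.
slot 6 + slot 8 + slot 1 + slot 7: cost 4 + 2 + 8 + 5 = 19 ≤ 23, expected clicks 14 + 18 + 13 + 15 = 60.
Best is slot 6, slot 8, slot 1, and slot 7 with total expected clicks 60.

60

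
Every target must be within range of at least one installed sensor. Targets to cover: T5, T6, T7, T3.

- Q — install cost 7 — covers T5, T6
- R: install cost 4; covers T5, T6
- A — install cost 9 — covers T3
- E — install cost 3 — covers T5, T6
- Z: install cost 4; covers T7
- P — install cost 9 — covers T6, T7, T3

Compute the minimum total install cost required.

12

Choose E and P: together they cover T5, T6, T7, T3 — every target.
Total install cost: 3 + 9 = 12.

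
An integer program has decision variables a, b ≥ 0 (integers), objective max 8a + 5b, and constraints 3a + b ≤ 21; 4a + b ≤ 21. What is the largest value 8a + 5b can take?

(a,b)=(0,21): 3·0+1·21=21≤21, 4·0+1·21=21≤21, objective 105.
(a,b)=(0,20): 3·0+1·20=20≤21, 4·0+1·20=20≤21, objective 100.
Maximum is 105 at (a,b)=(0,21).

105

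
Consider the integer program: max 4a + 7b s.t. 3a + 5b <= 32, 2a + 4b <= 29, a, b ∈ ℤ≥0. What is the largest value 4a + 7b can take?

44

Relaxing integrality, the LP optimum is 44.80 at (a,b) = (0, 6.4), which is not an integer point.
(a,b)=(4,4): 3·4+5·4=32≤32, 2·4+4·4=24≤29, objective 44.
(a,b)=(0,6): 3·0+5·6=30≤32, 2·0+4·6=24≤29, objective 42.
(a,b)=(5,3): 3·5+5·3=30≤32, 2·5+4·3=22≤29, objective 41.
Maximum is 44 at (a,b)=(4,4).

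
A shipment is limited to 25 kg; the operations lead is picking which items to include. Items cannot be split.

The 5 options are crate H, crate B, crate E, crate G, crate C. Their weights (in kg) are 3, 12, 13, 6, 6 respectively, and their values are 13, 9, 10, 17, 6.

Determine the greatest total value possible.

Treat it as a binary knapsack problem.
crate H + crate E + crate G: weight 3 + 13 + 6 = 22 ≤ 25, value 13 + 10 + 17 = 40.
crate H + crate B + crate G: weight 3 + 12 + 6 = 21 ≤ 25, value 13 + 9 + 17 = 39.
Best is crate H, crate E, and crate G with total value 40.

40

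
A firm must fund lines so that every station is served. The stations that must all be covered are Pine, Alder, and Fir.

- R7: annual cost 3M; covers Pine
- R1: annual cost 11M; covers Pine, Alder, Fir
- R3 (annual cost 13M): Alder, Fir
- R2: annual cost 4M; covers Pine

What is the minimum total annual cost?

11

This is an integer covering problem.
The greedy cost-per-new-station heuristic would pick R7 and R1 for 14, but a cheaper cover exists.
R1 alone covers Pine, Alder, Fir — every station.
Total annual cost: 11.
No cover costs less than 11.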